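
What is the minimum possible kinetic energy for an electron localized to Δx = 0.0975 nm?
1.002 eV

Localizing a particle requires giving it sufficient momentum uncertainty:

1. From uncertainty principle: Δp ≥ ℏ/(2Δx)
   Δp_min = (1.055e-34 J·s) / (2 × 9.750e-11 m)
   Δp_min = 5.408e-25 kg·m/s

2. This momentum uncertainty corresponds to kinetic energy:
   KE ≈ (Δp)²/(2m) = (5.408e-25)²/(2 × 9.109e-31 kg)
   KE = 1.605e-19 J = 1.002 eV

Tighter localization requires more energy.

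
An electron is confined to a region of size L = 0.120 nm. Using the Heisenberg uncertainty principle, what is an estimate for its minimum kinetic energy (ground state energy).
661.455 meV

Using the uncertainty principle to estimate ground state energy:

1. The position uncertainty is approximately the confinement size:
   Δx ≈ L = 1.200e-10 m

2. From ΔxΔp ≥ ℏ/2, the minimum momentum uncertainty is:
   Δp ≈ ℏ/(2L) = 4.394e-25 kg·m/s

3. The kinetic energy is approximately:
   KE ≈ (Δp)²/(2m) = (4.394e-25)²/(2 × 9.109e-31 kg)
   KE ≈ 1.060e-19 J = 661.455 meV

This is an order-of-magnitude estimate of the ground state energy.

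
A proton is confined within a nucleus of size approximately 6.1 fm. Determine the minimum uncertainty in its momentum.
8.644 × 10^-21 kg·m/s

Using the Heisenberg uncertainty principle:
ΔxΔp ≥ ℏ/2

With Δx ≈ L = 6.100e-15 m (the confinement size):
Δp_min = ℏ/(2Δx)
Δp_min = (1.055e-34 J·s) / (2 × 6.100e-15 m)
Δp_min = 8.644e-21 kg·m/s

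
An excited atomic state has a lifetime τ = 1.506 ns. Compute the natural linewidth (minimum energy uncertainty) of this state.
218.530 neV

Using the energy-time uncertainty principle:
ΔEΔt ≥ ℏ/2

The lifetime τ represents the time uncertainty Δt.
The natural linewidth (minimum energy uncertainty) is:

ΔE = ℏ/(2τ)
ΔE = (1.055e-34 J·s) / (2 × 1.506e-09 s)
ΔE = 3.501e-26 J = 218.530 neV

This natural linewidth limits the precision of spectroscopic measurements.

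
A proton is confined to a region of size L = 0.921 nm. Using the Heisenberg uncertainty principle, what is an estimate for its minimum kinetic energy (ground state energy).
6.116 μeV

Using the uncertainty principle to estimate ground state energy:

1. The position uncertainty is approximately the confinement size:
   Δx ≈ L = 9.210e-10 m

2. From ΔxΔp ≥ ℏ/2, the minimum momentum uncertainty is:
   Δp ≈ ℏ/(2L) = 5.725e-26 kg·m/s

3. The kinetic energy is approximately:
   KE ≈ (Δp)²/(2m) = (5.725e-26)²/(2 × 1.673e-27 kg)
   KE ≈ 9.798e-25 J = 6.116 μeV

This is an order-of-magnitude estimate of the ground state energy.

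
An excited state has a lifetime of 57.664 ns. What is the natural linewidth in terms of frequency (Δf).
1.380 MHz

Using the energy-time uncertainty principle and E = hf:
ΔEΔt ≥ ℏ/2
hΔf·Δt ≥ ℏ/2

The minimum frequency uncertainty is:
Δf = ℏ/(2hτ) = 1/(4πτ)
Δf = 1/(4π × 5.766e-08 s)
Δf = 1.380e+06 Hz = 1.380 MHz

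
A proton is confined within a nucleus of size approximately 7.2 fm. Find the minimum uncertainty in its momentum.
7.323 × 10^-21 kg·m/s

Using the Heisenberg uncertainty principle:
ΔxΔp ≥ ℏ/2

With Δx ≈ L = 7.200e-15 m (the confinement size):
Δp_min = ℏ/(2Δx)
Δp_min = (1.055e-34 J·s) / (2 × 7.200e-15 m)
Δp_min = 7.323e-21 kg·m/s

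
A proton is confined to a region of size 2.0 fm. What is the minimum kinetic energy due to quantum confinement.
1.297 MeV

Using the uncertainty principle:

1. Position uncertainty: Δx ≈ 2.000e-15 m
2. Minimum momentum uncertainty: Δp = ℏ/(2Δx) = 2.636e-20 kg·m/s
3. Minimum kinetic energy:
   KE = (Δp)²/(2m) = (2.636e-20)²/(2 × 1.673e-27 kg)
   KE = 2.078e-13 J = 1.297 MeV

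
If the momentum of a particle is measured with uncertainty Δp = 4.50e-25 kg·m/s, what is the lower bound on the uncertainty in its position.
117.175 pm

Using the Heisenberg uncertainty principle:
ΔxΔp ≥ ℏ/2

The minimum uncertainty in position is:
Δx_min = ℏ/(2Δp)
Δx_min = (1.055e-34 J·s) / (2 × 4.500e-25 kg·m/s)
Δx_min = 1.172e-10 m = 117.175 pm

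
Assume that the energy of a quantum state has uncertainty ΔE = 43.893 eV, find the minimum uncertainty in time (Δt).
7.498 as

Using the energy-time uncertainty principle:
ΔEΔt ≥ ℏ/2

The minimum uncertainty in time is:
Δt_min = ℏ/(2ΔE)
Δt_min = (1.055e-34 J·s) / (2 × 7.032e-18 J)
Δt_min = 7.498e-18 s = 7.498 as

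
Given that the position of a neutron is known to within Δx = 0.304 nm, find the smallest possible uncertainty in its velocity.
103.556 m/s

Using the Heisenberg uncertainty principle and Δp = mΔv:
ΔxΔp ≥ ℏ/2
Δx(mΔv) ≥ ℏ/2

The minimum uncertainty in velocity is:
Δv_min = ℏ/(2mΔx)
Δv_min = (1.055e-34 J·s) / (2 × 1.675e-27 kg × 3.040e-10 m)
Δv_min = 1.036e+02 m/s = 103.556 m/s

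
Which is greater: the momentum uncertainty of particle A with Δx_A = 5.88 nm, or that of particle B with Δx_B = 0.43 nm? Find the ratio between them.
Particle B has the larger minimum momentum uncertainty, by a factor of 13.67.

For each particle, the minimum momentum uncertainty is Δp_min = ℏ/(2Δx):

Particle A: Δp_A = ℏ/(2×5.880e-09 m) = 8.967e-27 kg·m/s
Particle B: Δp_B = ℏ/(2×4.300e-10 m) = 1.226e-25 kg·m/s

Ratio: Δp_B/Δp_A = 13.67

Since Δp_min ∝ 1/Δx, the particle with smaller position uncertainty (B) has larger momentum uncertainty.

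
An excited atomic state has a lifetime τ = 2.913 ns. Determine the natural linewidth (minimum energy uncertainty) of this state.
112.978 neV

Using the energy-time uncertainty principle:
ΔEΔt ≥ ℏ/2

The lifetime τ represents the time uncertainty Δt.
The natural linewidth (minimum energy uncertainty) is:

ΔE = ℏ/(2τ)
ΔE = (1.055e-34 J·s) / (2 × 2.913e-09 s)
ΔE = 1.810e-26 J = 112.978 neV

This natural linewidth limits the precision of spectroscopic measurements.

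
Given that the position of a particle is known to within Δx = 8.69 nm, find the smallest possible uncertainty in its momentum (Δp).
6.068 × 10^-27 kg·m/s

Using the Heisenberg uncertainty principle:
ΔxΔp ≥ ℏ/2

The minimum uncertainty in momentum is:
Δp_min = ℏ/(2Δx)
Δp_min = (1.055e-34 J·s) / (2 × 8.690e-09 m)
Δp_min = 6.068e-27 kg·m/s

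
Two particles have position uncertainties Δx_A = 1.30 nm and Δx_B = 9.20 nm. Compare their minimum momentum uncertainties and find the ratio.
Particle A has the larger minimum momentum uncertainty, by a factor of 7.08.

For each particle, the minimum momentum uncertainty is Δp_min = ℏ/(2Δx):

Particle A: Δp_A = ℏ/(2×1.300e-09 m) = 4.056e-26 kg·m/s
Particle B: Δp_B = ℏ/(2×9.200e-09 m) = 5.731e-27 kg·m/s

Ratio: Δp_A/Δp_B = 7.08

Since Δp_min ∝ 1/Δx, the particle with smaller position uncertainty (A) has larger momentum uncertainty.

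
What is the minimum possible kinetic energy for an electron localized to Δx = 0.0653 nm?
2.234 eV

Localizing a particle requires giving it sufficient momentum uncertainty:

1. From uncertainty principle: Δp ≥ ℏ/(2Δx)
   Δp_min = (1.055e-34 J·s) / (2 × 6.530e-11 m)
   Δp_min = 8.075e-25 kg·m/s

2. This momentum uncertainty corresponds to kinetic energy:
   KE ≈ (Δp)²/(2m) = (8.075e-25)²/(2 × 9.109e-31 kg)
   KE = 3.579e-19 J = 2.234 eV

Tighter localization requires more energy.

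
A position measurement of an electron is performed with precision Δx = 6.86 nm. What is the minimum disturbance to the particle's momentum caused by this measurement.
7.686 × 10^-27 kg·m/s

The uncertainty principle implies that measuring position disturbs momentum:
ΔxΔp ≥ ℏ/2

When we measure position with precision Δx, we necessarily introduce a momentum uncertainty:
Δp ≥ ℏ/(2Δx)
Δp_min = (1.055e-34 J·s) / (2 × 6.860e-09 m)
Δp_min = 7.686e-27 kg·m/s

The more precisely we measure position, the greater the momentum disturbance.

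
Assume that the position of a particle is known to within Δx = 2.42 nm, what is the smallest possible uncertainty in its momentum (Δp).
2.179 × 10^-26 kg·m/s

Using the Heisenberg uncertainty principle:
ΔxΔp ≥ ℏ/2

The minimum uncertainty in momentum is:
Δp_min = ℏ/(2Δx)
Δp_min = (1.055e-34 J·s) / (2 × 2.420e-09 m)
Δp_min = 2.179e-26 kg·m/s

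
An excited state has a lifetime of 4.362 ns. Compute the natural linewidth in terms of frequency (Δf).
18.243 MHz

Using the energy-time uncertainty principle and E = hf:
ΔEΔt ≥ ℏ/2
hΔf·Δt ≥ ℏ/2

The minimum frequency uncertainty is:
Δf = ℏ/(2hτ) = 1/(4πτ)
Δf = 1/(4π × 4.362e-09 s)
Δf = 1.824e+07 Hz = 18.243 MHz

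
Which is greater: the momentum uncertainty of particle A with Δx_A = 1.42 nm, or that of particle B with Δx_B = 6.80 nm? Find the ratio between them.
Particle A has the larger minimum momentum uncertainty, by a factor of 4.79.

For each particle, the minimum momentum uncertainty is Δp_min = ℏ/(2Δx):

Particle A: Δp_A = ℏ/(2×1.420e-09 m) = 3.713e-26 kg·m/s
Particle B: Δp_B = ℏ/(2×6.800e-09 m) = 7.754e-27 kg·m/s

Ratio: Δp_A/Δp_B = 4.79

Since Δp_min ∝ 1/Δx, the particle with smaller position uncertainty (A) has larger momentum uncertainty.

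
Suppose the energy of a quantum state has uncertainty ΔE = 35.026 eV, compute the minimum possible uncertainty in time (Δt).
9.396 as

Using the energy-time uncertainty principle:
ΔEΔt ≥ ℏ/2

The minimum uncertainty in time is:
Δt_min = ℏ/(2ΔE)
Δt_min = (1.055e-34 J·s) / (2 × 5.612e-18 J)
Δt_min = 9.396e-18 s = 9.396 as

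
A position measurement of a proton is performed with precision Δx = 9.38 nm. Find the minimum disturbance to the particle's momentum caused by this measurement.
5.621 × 10^-27 kg·m/s

The uncertainty principle implies that measuring position disturbs momentum:
ΔxΔp ≥ ℏ/2

When we measure position with precision Δx, we necessarily introduce a momentum uncertainty:
Δp ≥ ℏ/(2Δx)
Δp_min = (1.055e-34 J·s) / (2 × 9.380e-09 m)
Δp_min = 5.621e-27 kg·m/s

The more precisely we measure position, the greater the momentum disturbance.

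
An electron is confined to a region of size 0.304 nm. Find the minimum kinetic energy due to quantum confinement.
103.066 meV

Using the uncertainty principle:

1. Position uncertainty: Δx ≈ 3.040e-10 m
2. Minimum momentum uncertainty: Δp = ℏ/(2Δx) = 1.734e-25 kg·m/s
3. Minimum kinetic energy:
   KE = (Δp)²/(2m) = (1.734e-25)²/(2 × 9.109e-31 kg)
   KE = 1.651e-20 J = 103.066 meV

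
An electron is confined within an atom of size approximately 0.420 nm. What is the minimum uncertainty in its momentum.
1.255 × 10^-25 kg·m/s

Using the Heisenberg uncertainty principle:
ΔxΔp ≥ ℏ/2

With Δx ≈ L = 4.200e-10 m (the confinement size):
Δp_min = ℏ/(2Δx)
Δp_min = (1.055e-34 J·s) / (2 × 4.200e-10 m)
Δp_min = 1.255e-25 kg·m/s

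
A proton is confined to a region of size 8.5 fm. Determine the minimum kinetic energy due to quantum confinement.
71.799 keV

Using the uncertainty principle:

1. Position uncertainty: Δx ≈ 8.500e-15 m
2. Minimum momentum uncertainty: Δp = ℏ/(2Δx) = 6.203e-21 kg·m/s
3. Minimum kinetic energy:
   KE = (Δp)²/(2m) = (6.203e-21)²/(2 × 1.673e-27 kg)
   KE = 1.150e-14 J = 71.799 keV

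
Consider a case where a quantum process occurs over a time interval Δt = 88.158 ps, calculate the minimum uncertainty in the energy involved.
3.733 μeV

Using the energy-time uncertainty principle:
ΔEΔt ≥ ℏ/2

The minimum uncertainty in energy is:
ΔE_min = ℏ/(2Δt)
ΔE_min = (1.055e-34 J·s) / (2 × 8.816e-11 s)
ΔE_min = 5.981e-25 J = 3.733 μeV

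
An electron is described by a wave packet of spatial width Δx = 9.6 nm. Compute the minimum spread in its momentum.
5.493 × 10^-27 kg·m/s

For a wave packet, the spatial width Δx and momentum spread Δp are related by the uncertainty principle:
ΔxΔp ≥ ℏ/2

The minimum momentum spread is:
Δp_min = ℏ/(2Δx)
Δp_min = (1.055e-34 J·s) / (2 × 9.600e-09 m)
Δp_min = 5.493e-27 kg·m/s

A wave packet cannot have both a well-defined position and well-defined momentum.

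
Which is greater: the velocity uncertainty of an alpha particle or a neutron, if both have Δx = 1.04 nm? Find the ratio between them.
The neutron has the larger minimum velocity uncertainty, by a ratio of 4.0.

For both particles, Δp_min = ℏ/(2Δx) = 5.070e-26 kg·m/s (same for both).

The velocity uncertainty is Δv = Δp/m:
- alpha particle: Δv = 5.070e-26 / 6.645e-27 = 7.630e+00 m/s = 7.630 m/s
- neutron: Δv = 5.070e-26 / 1.675e-27 = 3.027e+01 m/s = 30.270 m/s

Ratio: 3.027e+01 / 7.630e+00 = 4.0

The lighter particle has larger velocity uncertainty because Δv ∝ 1/m.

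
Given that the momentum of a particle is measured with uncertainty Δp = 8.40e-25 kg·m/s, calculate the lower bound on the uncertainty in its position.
62.772 pm

Using the Heisenberg uncertainty principle:
ΔxΔp ≥ ℏ/2

The minimum uncertainty in position is:
Δx_min = ℏ/(2Δp)
Δx_min = (1.055e-34 J·s) / (2 × 8.400e-25 kg·m/s)
Δx_min = 6.277e-11 m = 62.772 pm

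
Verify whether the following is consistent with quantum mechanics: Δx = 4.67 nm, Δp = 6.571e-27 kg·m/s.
No, it violates the uncertainty principle (impossible measurement).

Calculate the product ΔxΔp:
ΔxΔp = (4.670e-09 m) × (6.571e-27 kg·m/s)
ΔxΔp = 3.069e-35 J·s

Compare to the minimum allowed value ℏ/2:
ℏ/2 = 5.273e-35 J·s

Since ΔxΔp = 3.069e-35 J·s < 5.273e-35 J·s = ℏ/2,
the measurement violates the uncertainty principle.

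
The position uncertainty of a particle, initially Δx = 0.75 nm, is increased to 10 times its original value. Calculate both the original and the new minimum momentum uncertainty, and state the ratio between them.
Original Δp_min = 7.030 × 10^-26 kg·m/s; new Δp'_min = 7.030 × 10^-27 kg·m/s; ratio Δp'_min/Δp_min = 1/10.

From the uncertainty principle ΔxΔp ≥ ℏ/2, the minimum momentum uncertainty is Δp_min = ℏ/(2Δx).

Original (Δx = 0.75 nm = 7.500e-10 m):
Δp_min = (1.055e-34 J·s)/(2 × 7.500e-10 m) = 7.030e-26 kg·m/s

When Δx → 10Δx:
Δp'_min = ℏ/(2 × 10Δx) = (1/10) × ℏ/(2Δx) = (1/10) × Δp_min
Δp'_min = 1/10 × 7.030e-26 kg·m/s = 7.030e-27 kg·m/s

Since Δp_min ∝ 1/Δx, when Δx is increased to 10 times its original value, Δp_min decreases to 1/10 of its original value.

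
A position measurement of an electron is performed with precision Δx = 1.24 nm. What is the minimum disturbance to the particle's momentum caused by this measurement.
4.252 × 10^-26 kg·m/s

The uncertainty principle implies that measuring position disturbs momentum:
ΔxΔp ≥ ℏ/2

When we measure position with precision Δx, we necessarily introduce a momentum uncertainty:
Δp ≥ ℏ/(2Δx)
Δp_min = (1.055e-34 J·s) / (2 × 1.240e-09 m)
Δp_min = 4.252e-26 kg·m/s

The more precisely we measure position, the greater the momentum disturbance.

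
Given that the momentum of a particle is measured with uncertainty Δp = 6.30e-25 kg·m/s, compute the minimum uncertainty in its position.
83.696 pm

Using the Heisenberg uncertainty principle:
ΔxΔp ≥ ℏ/2

The minimum uncertainty in position is:
Δx_min = ℏ/(2Δp)
Δx_min = (1.055e-34 J·s) / (2 × 6.300e-25 kg·m/s)
Δx_min = 8.370e-11 m = 83.696 pm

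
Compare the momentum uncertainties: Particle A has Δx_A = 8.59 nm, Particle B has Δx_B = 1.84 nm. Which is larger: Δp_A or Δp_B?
Particle B has the larger minimum momentum uncertainty, by a factor of 4.67.

For each particle, the minimum momentum uncertainty is Δp_min = ℏ/(2Δx):

Particle A: Δp_A = ℏ/(2×8.590e-09 m) = 6.138e-27 kg·m/s
Particle B: Δp_B = ℏ/(2×1.840e-09 m) = 2.866e-26 kg·m/s

Ratio: Δp_B/Δp_A = 4.67

Since Δp_min ∝ 1/Δx, the particle with smaller position uncertainty (B) has larger momentum uncertainty.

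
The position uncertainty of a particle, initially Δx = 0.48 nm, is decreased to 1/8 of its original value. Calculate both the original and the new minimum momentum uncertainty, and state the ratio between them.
Original Δp_min = 1.099 × 10^-25 kg·m/s; new Δp'_min = 8.788 × 10^-25 kg·m/s; ratio Δp'_min/Δp_min = 8.

From the uncertainty principle ΔxΔp ≥ ℏ/2, the minimum momentum uncertainty is Δp_min = ℏ/(2Δx).

Original (Δx = 0.48 nm = 4.800e-10 m):
Δp_min = (1.055e-34 J·s)/(2 × 4.800e-10 m) = 1.099e-25 kg·m/s

When Δx → (1/8)Δx:
Δp'_min = ℏ/(2 × (1/8)Δx) = 8 × ℏ/(2Δx) = 8 × Δp_min
Δp'_min = 8 × 1.099e-25 kg·m/s = 8.788e-25 kg·m/s

Since Δp_min ∝ 1/Δx, when Δx is decreased to 1/8 of its original value, Δp_min increases to 8 times its original value.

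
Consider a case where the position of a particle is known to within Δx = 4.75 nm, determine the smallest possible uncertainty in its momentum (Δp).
1.110 × 10^-26 kg·m/s

Using the Heisenberg uncertainty principle:
ΔxΔp ≥ ℏ/2

The minimum uncertainty in momentum is:
Δp_min = ℏ/(2Δx)
Δp_min = (1.055e-34 J·s) / (2 × 4.750e-09 m)
Δp_min = 1.110e-26 kg·m/s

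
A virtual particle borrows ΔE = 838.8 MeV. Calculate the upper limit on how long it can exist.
3.924 × 10^-25 s

Using the energy-time uncertainty principle:
ΔEΔt ≥ ℏ/2

For a virtual particle borrowing energy ΔE, the maximum lifetime is:
Δt_max = ℏ/(2ΔE)

Converting energy:
ΔE = 838.8 MeV = 1.344e-10 J

Δt_max = (1.055e-34 J·s) / (2 × 1.344e-10 J)
Δt_max = 3.924e-25 s = 3.924 × 10^-25 s

Virtual particles with higher borrowed energy exist for shorter times.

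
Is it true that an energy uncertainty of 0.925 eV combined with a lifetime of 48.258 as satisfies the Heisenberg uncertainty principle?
No, it violates the uncertainty relation.

Calculate the product ΔEΔt:
ΔE = 0.925 eV = 1.482e-19 J
ΔEΔt = (1.482e-19 J) × (4.826e-17 s)
ΔEΔt = 7.152e-36 J·s

Compare to the minimum allowed value ℏ/2:
ℏ/2 = 5.273e-35 J·s

Since ΔEΔt = 7.152e-36 J·s < 5.273e-35 J·s = ℏ/2,
this violates the uncertainty relation.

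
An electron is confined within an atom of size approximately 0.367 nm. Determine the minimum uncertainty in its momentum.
1.437 × 10^-25 kg·m/s

Using the Heisenberg uncertainty principle:
ΔxΔp ≥ ℏ/2

With Δx ≈ L = 3.670e-10 m (the confinement size):
Δp_min = ℏ/(2Δx)
Δp_min = (1.055e-34 J·s) / (2 × 3.670e-10 m)
Δp_min = 1.437e-25 kg·m/s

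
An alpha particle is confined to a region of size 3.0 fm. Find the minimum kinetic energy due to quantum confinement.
145.090 keV

Using the uncertainty principle:

1. Position uncertainty: Δx ≈ 3.000e-15 m
2. Minimum momentum uncertainty: Δp = ℏ/(2Δx) = 1.758e-20 kg·m/s
3. Minimum kinetic energy:
   KE = (Δp)²/(2m) = (1.758e-20)²/(2 × 6.645e-27 kg)
   KE = 2.325e-14 J = 145.090 keV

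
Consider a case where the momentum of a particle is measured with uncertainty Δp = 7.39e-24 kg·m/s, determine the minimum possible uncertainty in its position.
7.135 pm

Using the Heisenberg uncertainty principle:
ΔxΔp ≥ ℏ/2

The minimum uncertainty in position is:
Δx_min = ℏ/(2Δp)
Δx_min = (1.055e-34 J·s) / (2 × 7.390e-24 kg·m/s)
Δx_min = 7.135e-12 m = 7.135 pm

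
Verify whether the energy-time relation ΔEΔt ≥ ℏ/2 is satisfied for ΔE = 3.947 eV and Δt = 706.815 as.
Yes, it satisfies the uncertainty relation.

Calculate the product ΔEΔt:
ΔE = 3.947 eV = 6.324e-19 J
ΔEΔt = (6.324e-19 J) × (7.068e-16 s)
ΔEΔt = 4.470e-34 J·s

Compare to the minimum allowed value ℏ/2:
ℏ/2 = 5.273e-35 J·s

Since ΔEΔt = 4.470e-34 J·s ≥ 5.273e-35 J·s = ℏ/2,
this satisfies the uncertainty relation.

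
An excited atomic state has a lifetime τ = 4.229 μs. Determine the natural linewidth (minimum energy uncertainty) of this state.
77.821 peV

Using the energy-time uncertainty principle:
ΔEΔt ≥ ℏ/2

The lifetime τ represents the time uncertainty Δt.
The natural linewidth (minimum energy uncertainty) is:

ΔE = ℏ/(2τ)
ΔE = (1.055e-34 J·s) / (2 × 4.229e-06 s)
ΔE = 1.247e-29 J = 77.821 peV

This natural linewidth limits the precision of spectroscopic measurements.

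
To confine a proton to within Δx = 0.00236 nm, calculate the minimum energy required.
931.387 meV

Localizing a particle requires giving it sufficient momentum uncertainty:

1. From uncertainty principle: Δp ≥ ℏ/(2Δx)
   Δp_min = (1.055e-34 J·s) / (2 × 2.360e-12 m)
   Δp_min = 2.234e-23 kg·m/s

2. This momentum uncertainty corresponds to kinetic energy:
   KE ≈ (Δp)²/(2m) = (2.234e-23)²/(2 × 1.673e-27 kg)
   KE = 1.492e-19 J = 931.387 meV

Tighter localization requires more energy.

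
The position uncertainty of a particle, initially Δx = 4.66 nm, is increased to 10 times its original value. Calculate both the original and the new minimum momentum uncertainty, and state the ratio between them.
Original Δp_min = 1.132 × 10^-26 kg·m/s; new Δp'_min = 1.132 × 10^-27 kg·m/s; ratio Δp'_min/Δp_min = 1/10.

From the uncertainty principle ΔxΔp ≥ ℏ/2, the minimum momentum uncertainty is Δp_min = ℏ/(2Δx).

Original (Δx = 4.66 nm = 4.660e-09 m):
Δp_min = (1.055e-34 J·s)/(2 × 4.660e-09 m) = 1.132e-26 kg·m/s

When Δx → 10Δx:
Δp'_min = ℏ/(2 × 10Δx) = (1/10) × ℏ/(2Δx) = (1/10) × Δp_min
Δp'_min = 1/10 × 1.132e-26 kg·m/s = 1.132e-27 kg·m/s

Since Δp_min ∝ 1/Δx, when Δx is increased to 10 times its original value, Δp_min decreases to 1/10 of its original value.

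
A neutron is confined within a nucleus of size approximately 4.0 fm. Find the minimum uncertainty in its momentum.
1.318 × 10^-20 kg·m/s

Using the Heisenberg uncertainty principle:
ΔxΔp ≥ ℏ/2

With Δx ≈ L = 4.000e-15 m (the confinement size):
Δp_min = ℏ/(2Δx)
Δp_min = (1.055e-34 J·s) / (2 × 4.000e-15 m)
Δp_min = 1.318e-20 kg·m/s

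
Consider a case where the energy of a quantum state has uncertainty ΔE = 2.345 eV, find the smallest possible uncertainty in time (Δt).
140.344 as

Using the energy-time uncertainty principle:
ΔEΔt ≥ ℏ/2

The minimum uncertainty in time is:
Δt_min = ℏ/(2ΔE)
Δt_min = (1.055e-34 J·s) / (2 × 3.757e-19 J)
Δt_min = 1.403e-16 s = 140.344 as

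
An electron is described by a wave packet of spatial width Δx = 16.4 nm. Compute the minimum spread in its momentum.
3.215 × 10^-27 kg·m/s

For a wave packet, the spatial width Δx and momentum spread Δp are related by the uncertainty principle:
ΔxΔp ≥ ℏ/2

The minimum momentum spread is:
Δp_min = ℏ/(2Δx)
Δp_min = (1.055e-34 J·s) / (2 × 1.640e-08 m)
Δp_min = 3.215e-27 kg·m/s

A wave packet cannot have both a well-defined position and well-defined momentum.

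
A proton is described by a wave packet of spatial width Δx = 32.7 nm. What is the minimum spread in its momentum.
1.612 × 10^-27 kg·m/s

For a wave packet, the spatial width Δx and momentum spread Δp are related by the uncertainty principle:
ΔxΔp ≥ ℏ/2

The minimum momentum spread is:
Δp_min = ℏ/(2Δx)
Δp_min = (1.055e-34 J·s) / (2 × 3.270e-08 m)
Δp_min = 1.612e-27 kg·m/s

A wave packet cannot have both a well-defined position and well-defined momentum.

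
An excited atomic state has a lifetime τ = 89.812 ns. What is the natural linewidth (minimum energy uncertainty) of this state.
3.664 neV

Using the energy-time uncertainty principle:
ΔEΔt ≥ ℏ/2

The lifetime τ represents the time uncertainty Δt.
The natural linewidth (minimum energy uncertainty) is:

ΔE = ℏ/(2τ)
ΔE = (1.055e-34 J·s) / (2 × 8.981e-08 s)
ΔE = 5.871e-28 J = 3.664 neV

This natural linewidth limits the precision of spectroscopic measurements.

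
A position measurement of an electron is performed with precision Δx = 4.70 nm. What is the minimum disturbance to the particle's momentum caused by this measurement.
1.122 × 10^-26 kg·m/s

The uncertainty principle implies that measuring position disturbs momentum:
ΔxΔp ≥ ℏ/2

When we measure position with precision Δx, we necessarily introduce a momentum uncertainty:
Δp ≥ ℏ/(2Δx)
Δp_min = (1.055e-34 J·s) / (2 × 4.700e-09 m)
Δp_min = 1.122e-26 kg·m/s

The more precisely we measure position, the greater the momentum disturbance.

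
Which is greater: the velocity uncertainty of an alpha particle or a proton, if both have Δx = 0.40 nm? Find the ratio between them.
The proton has the larger minimum velocity uncertainty, by a ratio of 4.0.

For both particles, Δp_min = ℏ/(2Δx) = 1.318e-25 kg·m/s (same for both).

The velocity uncertainty is Δv = Δp/m:
- alpha particle: Δv = 1.318e-25 / 6.645e-27 = 1.984e+01 m/s = 19.839 m/s
- proton: Δv = 1.318e-25 / 1.673e-27 = 7.881e+01 m/s = 78.811 m/s

Ratio: 7.881e+01 / 1.984e+01 = 4.0

The lighter particle has larger velocity uncertainty because Δv ∝ 1/m.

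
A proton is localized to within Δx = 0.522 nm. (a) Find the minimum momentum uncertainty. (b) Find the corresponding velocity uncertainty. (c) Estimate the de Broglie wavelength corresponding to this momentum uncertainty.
(a) Δp_min = 1.010 × 10^-25 kg·m/s
(b) Δv_min = 60.392 m/s
(c) λ_dB = 6.560 nm

Step-by-step:

(a) From the uncertainty principle:
Δp_min = ℏ/(2Δx) = (1.055e-34 J·s)/(2 × 5.220e-10 m) = 1.010e-25 kg·m/s

(b) The velocity uncertainty:
Δv = Δp/m = (1.010e-25 kg·m/s)/(1.673e-27 kg) = 6.039e+01 m/s = 60.392 m/s

(c) The de Broglie wavelength for this momentum:
λ = h/p = (6.626e-34 J·s)/(1.010e-25 kg·m/s) = 6.560e-09 m = 6.560 nm

Note: The de Broglie wavelength is comparable to the localization size, as expected from wave-particle duality.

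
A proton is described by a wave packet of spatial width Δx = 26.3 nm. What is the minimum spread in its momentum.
2.005 × 10^-27 kg·m/s

For a wave packet, the spatial width Δx and momentum spread Δp are related by the uncertainty principle:
ΔxΔp ≥ ℏ/2

The minimum momentum spread is:
Δp_min = ℏ/(2Δx)
Δp_min = (1.055e-34 J·s) / (2 × 2.630e-08 m)
Δp_min = 2.005e-27 kg·m/s

A wave packet cannot have both a well-defined position and well-defined momentum.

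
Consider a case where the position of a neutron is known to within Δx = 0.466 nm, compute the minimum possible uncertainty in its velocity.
67.556 m/s

Using the Heisenberg uncertainty principle and Δp = mΔv:
ΔxΔp ≥ ℏ/2
Δx(mΔv) ≥ ℏ/2

The minimum uncertainty in velocity is:
Δv_min = ℏ/(2mΔx)
Δv_min = (1.055e-34 J·s) / (2 × 1.675e-27 kg × 4.660e-10 m)
Δv_min = 6.756e+01 m/s = 67.556 m/s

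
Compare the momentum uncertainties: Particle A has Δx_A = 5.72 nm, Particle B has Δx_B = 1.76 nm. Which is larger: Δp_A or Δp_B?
Particle B has the larger minimum momentum uncertainty, by a factor of 3.25.

For each particle, the minimum momentum uncertainty is Δp_min = ℏ/(2Δx):

Particle A: Δp_A = ℏ/(2×5.720e-09 m) = 9.218e-27 kg·m/s
Particle B: Δp_B = ℏ/(2×1.760e-09 m) = 2.996e-26 kg·m/s

Ratio: Δp_B/Δp_A = 3.25

Since Δp_min ∝ 1/Δx, the particle with smaller position uncertainty (B) has larger momentum uncertainty.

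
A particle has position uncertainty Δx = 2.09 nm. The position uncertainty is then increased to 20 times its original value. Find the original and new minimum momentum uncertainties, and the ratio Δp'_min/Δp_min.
Original Δp_min = 2.523 × 10^-26 kg·m/s; new Δp'_min = 1.261 × 10^-27 kg·m/s; ratio Δp'_min/Δp_min = 1/20.

From the uncertainty principle ΔxΔp ≥ ℏ/2, the minimum momentum uncertainty is Δp_min = ℏ/(2Δx).

Original (Δx = 2.09 nm = 2.090e-09 m):
Δp_min = (1.055e-34 J·s)/(2 × 2.090e-09 m) = 2.523e-26 kg·m/s

When Δx → 20Δx:
Δp'_min = ℏ/(2 × 20Δx) = (1/20) × ℏ/(2Δx) = (1/20) × Δp_min
Δp'_min = 1/20 × 2.523e-26 kg·m/s = 1.261e-27 kg·m/s

Since Δp_min ∝ 1/Δx, when Δx is increased to 20 times its original value, Δp_min decreases to 1/20 of its original value.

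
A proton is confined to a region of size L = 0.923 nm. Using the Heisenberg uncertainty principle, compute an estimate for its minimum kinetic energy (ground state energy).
6.089 μeV

Using the uncertainty principle to estimate ground state energy:

1. The position uncertainty is approximately the confinement size:
   Δx ≈ L = 9.230e-10 m

2. From ΔxΔp ≥ ℏ/2, the minimum momentum uncertainty is:
   Δp ≈ ℏ/(2L) = 5.713e-26 kg·m/s

3. The kinetic energy is approximately:
   KE ≈ (Δp)²/(2m) = (5.713e-26)²/(2 × 1.673e-27 kg)
   KE ≈ 9.756e-25 J = 6.089 μeV

This is an order-of-magnitude estimate of the ground state energy.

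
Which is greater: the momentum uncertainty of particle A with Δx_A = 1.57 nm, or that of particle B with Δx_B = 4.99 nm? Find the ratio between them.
Particle A has the larger minimum momentum uncertainty, by a factor of 3.18.

For each particle, the minimum momentum uncertainty is Δp_min = ℏ/(2Δx):

Particle A: Δp_A = ℏ/(2×1.570e-09 m) = 3.359e-26 kg·m/s
Particle B: Δp_B = ℏ/(2×4.990e-09 m) = 1.057e-26 kg·m/s

Ratio: Δp_A/Δp_B = 3.18

Since Δp_min ∝ 1/Δx, the particle with smaller position uncertainty (A) has larger momentum uncertainty.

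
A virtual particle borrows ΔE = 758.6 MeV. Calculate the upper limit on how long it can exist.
4.338 × 10^-25 s

Using the energy-time uncertainty principle:
ΔEΔt ≥ ℏ/2

For a virtual particle borrowing energy ΔE, the maximum lifetime is:
Δt_max = ℏ/(2ΔE)

Converting energy:
ΔE = 758.6 MeV = 1.215e-10 J

Δt_max = (1.055e-34 J·s) / (2 × 1.215e-10 J)
Δt_max = 4.338e-25 s = 4.338 × 10^-25 s

Virtual particles with higher borrowed energy exist for shorter times.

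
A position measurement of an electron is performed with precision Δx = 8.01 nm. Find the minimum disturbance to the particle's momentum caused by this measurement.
6.583 × 10^-27 kg·m/s

The uncertainty principle implies that measuring position disturbs momentum:
ΔxΔp ≥ ℏ/2

When we measure position with precision Δx, we necessarily introduce a momentum uncertainty:
Δp ≥ ℏ/(2Δx)
Δp_min = (1.055e-34 J·s) / (2 × 8.010e-09 m)
Δp_min = 6.583e-27 kg·m/s

The more precisely we measure position, the greater the momentum disturbance.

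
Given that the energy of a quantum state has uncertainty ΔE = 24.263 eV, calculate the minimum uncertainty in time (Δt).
13.564 as

Using the energy-time uncertainty principle:
ΔEΔt ≥ ℏ/2

The minimum uncertainty in time is:
Δt_min = ℏ/(2ΔE)
Δt_min = (1.055e-34 J·s) / (2 × 3.887e-18 J)
Δt_min = 1.356e-17 s = 13.564 as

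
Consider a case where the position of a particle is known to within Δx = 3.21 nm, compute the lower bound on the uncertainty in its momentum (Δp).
1.643 × 10^-26 kg·m/s

Using the Heisenberg uncertainty principle:
ΔxΔp ≥ ℏ/2

The minimum uncertainty in momentum is:
Δp_min = ℏ/(2Δx)
Δp_min = (1.055e-34 J·s) / (2 × 3.210e-09 m)
Δp_min = 1.643e-26 kg·m/s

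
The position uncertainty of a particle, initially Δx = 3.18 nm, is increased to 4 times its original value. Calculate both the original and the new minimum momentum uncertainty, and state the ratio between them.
Original Δp_min = 1.658 × 10^-26 kg·m/s; new Δp'_min = 4.145 × 10^-27 kg·m/s; ratio Δp'_min/Δp_min = 1/4.

From the uncertainty principle ΔxΔp ≥ ℏ/2, the minimum momentum uncertainty is Δp_min = ℏ/(2Δx).

Original (Δx = 3.18 nm = 3.180e-09 m):
Δp_min = (1.055e-34 J·s)/(2 × 3.180e-09 m) = 1.658e-26 kg·m/s

When Δx → 4Δx:
Δp'_min = ℏ/(2 × 4Δx) = (1/4) × ℏ/(2Δx) = (1/4) × Δp_min
Δp'_min = 1/4 × 1.658e-26 kg·m/s = 4.145e-27 kg·m/s

Since Δp_min ∝ 1/Δx, when Δx is increased to 4 times its original value, Δp_min decreases to 1/4 of its original value.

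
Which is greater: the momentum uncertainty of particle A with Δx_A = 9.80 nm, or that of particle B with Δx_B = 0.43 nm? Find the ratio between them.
Particle B has the larger minimum momentum uncertainty, by a factor of 22.79.

For each particle, the minimum momentum uncertainty is Δp_min = ℏ/(2Δx):

Particle A: Δp_A = ℏ/(2×9.800e-09 m) = 5.380e-27 kg·m/s
Particle B: Δp_B = ℏ/(2×4.300e-10 m) = 1.226e-25 kg·m/s

Ratio: Δp_B/Δp_A = 22.79

Since Δp_min ∝ 1/Δx, the particle with smaller position uncertainty (B) has larger momentum uncertainty.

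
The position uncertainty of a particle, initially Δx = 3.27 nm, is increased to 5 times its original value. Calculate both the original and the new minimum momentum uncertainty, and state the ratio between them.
Original Δp_min = 1.612 × 10^-26 kg·m/s; new Δp'_min = 3.225 × 10^-27 kg·m/s; ratio Δp'_min/Δp_min = 1/5.

From the uncertainty principle ΔxΔp ≥ ℏ/2, the minimum momentum uncertainty is Δp_min = ℏ/(2Δx).

Original (Δx = 3.27 nm = 3.270e-09 m):
Δp_min = (1.055e-34 J·s)/(2 × 3.270e-09 m) = 1.612e-26 kg·m/s

When Δx → 5Δx:
Δp'_min = ℏ/(2 × 5Δx) = (1/5) × ℏ/(2Δx) = (1/5) × Δp_min
Δp'_min = 1/5 × 1.612e-26 kg·m/s = 3.225e-27 kg·m/s

Since Δp_min ∝ 1/Δx, when Δx is increased to 5 times its original value, Δp_min decreases to 1/5 of its original value.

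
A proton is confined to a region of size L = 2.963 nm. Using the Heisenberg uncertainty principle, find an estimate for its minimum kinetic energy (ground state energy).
590.869 neV

Using the uncertainty principle to estimate ground state energy:

1. The position uncertainty is approximately the confinement size:
   Δx ≈ L = 2.963e-09 m

2. From ΔxΔp ≥ ℏ/2, the minimum momentum uncertainty is:
   Δp ≈ ℏ/(2L) = 1.780e-26 kg·m/s

3. The kinetic energy is approximately:
   KE ≈ (Δp)²/(2m) = (1.780e-26)²/(2 × 1.673e-27 kg)
   KE ≈ 9.467e-26 J = 590.869 neV

This is an order-of-magnitude estimate of the ground state energy.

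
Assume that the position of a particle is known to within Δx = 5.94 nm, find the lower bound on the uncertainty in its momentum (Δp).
8.877 × 10^-27 kg·m/s

Using the Heisenberg uncertainty principle:
ΔxΔp ≥ ℏ/2

The minimum uncertainty in momentum is:
Δp_min = ℏ/(2Δx)
Δp_min = (1.055e-34 J·s) / (2 × 5.940e-09 m)
Δp_min = 8.877e-27 kg·m/s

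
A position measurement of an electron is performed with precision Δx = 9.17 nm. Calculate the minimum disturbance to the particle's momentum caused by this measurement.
5.750 × 10^-27 kg·m/s

The uncertainty principle implies that measuring position disturbs momentum:
ΔxΔp ≥ ℏ/2

When we measure position with precision Δx, we necessarily introduce a momentum uncertainty:
Δp ≥ ℏ/(2Δx)
Δp_min = (1.055e-34 J·s) / (2 × 9.170e-09 m)
Δp_min = 5.750e-27 kg·m/s

The more precisely we measure position, the greater the momentum disturbance.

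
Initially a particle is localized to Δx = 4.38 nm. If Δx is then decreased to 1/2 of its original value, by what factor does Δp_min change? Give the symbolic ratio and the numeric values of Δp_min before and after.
Original Δp_min = 1.204 × 10^-26 kg·m/s; new Δp'_min = 2.408 × 10^-26 kg·m/s; ratio Δp'_min/Δp_min = 2.

From the uncertainty principle ΔxΔp ≥ ℏ/2, the minimum momentum uncertainty is Δp_min = ℏ/(2Δx).

Original (Δx = 4.38 nm = 4.380e-09 m):
Δp_min = (1.055e-34 J·s)/(2 × 4.380e-09 m) = 1.204e-26 kg·m/s

When Δx → (1/2)Δx:
Δp'_min = ℏ/(2 × (1/2)Δx) = 2 × ℏ/(2Δx) = 2 × Δp_min
Δp'_min = 2 × 1.204e-26 kg·m/s = 2.408e-26 kg·m/s

Since Δp_min ∝ 1/Δx, when Δx is decreased to 1/2 of its original value, Δp_min increases to 2 times its original value.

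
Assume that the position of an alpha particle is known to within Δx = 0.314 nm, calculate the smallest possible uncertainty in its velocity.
25.272 m/s

Using the Heisenberg uncertainty principle and Δp = mΔv:
ΔxΔp ≥ ℏ/2
Δx(mΔv) ≥ ℏ/2

The minimum uncertainty in velocity is:
Δv_min = ℏ/(2mΔx)
Δv_min = (1.055e-34 J·s) / (2 × 6.645e-27 kg × 3.140e-10 m)
Δv_min = 2.527e+01 m/s = 25.272 m/s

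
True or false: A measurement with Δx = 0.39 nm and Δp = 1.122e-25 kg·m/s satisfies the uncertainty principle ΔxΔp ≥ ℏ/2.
No, it violates the uncertainty principle (impossible measurement).

Calculate the product ΔxΔp:
ΔxΔp = (3.900e-10 m) × (1.122e-25 kg·m/s)
ΔxΔp = 4.376e-35 J·s

Compare to the minimum allowed value ℏ/2:
ℏ/2 = 5.273e-35 J·s

Since ΔxΔp = 4.376e-35 J·s < 5.273e-35 J·s = ℏ/2,
the measurement violates the uncertainty principle.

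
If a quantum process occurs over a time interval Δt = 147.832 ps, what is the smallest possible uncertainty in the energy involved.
2.226 μeV

Using the energy-time uncertainty principle:
ΔEΔt ≥ ℏ/2

The minimum uncertainty in energy is:
ΔE_min = ℏ/(2Δt)
ΔE_min = (1.055e-34 J·s) / (2 × 1.478e-10 s)
ΔE_min = 3.567e-25 J = 2.226 μeV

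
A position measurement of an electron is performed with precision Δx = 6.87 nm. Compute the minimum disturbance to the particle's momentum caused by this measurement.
7.675 × 10^-27 kg·m/s

The uncertainty principle implies that measuring position disturbs momentum:
ΔxΔp ≥ ℏ/2

When we measure position with precision Δx, we necessarily introduce a momentum uncertainty:
Δp ≥ ℏ/(2Δx)
Δp_min = (1.055e-34 J·s) / (2 × 6.870e-09 m)
Δp_min = 7.675e-27 kg·m/s

The more precisely we measure position, the greater the momentum disturbance.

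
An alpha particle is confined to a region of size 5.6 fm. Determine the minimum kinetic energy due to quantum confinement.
41.639 keV

Using the uncertainty principle:

1. Position uncertainty: Δx ≈ 5.600e-15 m
2. Minimum momentum uncertainty: Δp = ℏ/(2Δx) = 9.416e-21 kg·m/s
3. Minimum kinetic energy:
   KE = (Δp)²/(2m) = (9.416e-21)²/(2 × 6.645e-27 kg)
   KE = 6.671e-15 J = 41.639 keV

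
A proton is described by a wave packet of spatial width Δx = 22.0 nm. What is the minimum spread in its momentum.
2.397 × 10^-27 kg·m/s

For a wave packet, the spatial width Δx and momentum spread Δp are related by the uncertainty principle:
ΔxΔp ≥ ℏ/2

The minimum momentum spread is:
Δp_min = ℏ/(2Δx)
Δp_min = (1.055e-34 J·s) / (2 × 2.200e-08 m)
Δp_min = 2.397e-27 kg·m/s

A wave packet cannot have both a well-defined position and well-defined momentum.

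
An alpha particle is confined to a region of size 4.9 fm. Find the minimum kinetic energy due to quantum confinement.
54.386 keV

Using the uncertainty principle:

1. Position uncertainty: Δx ≈ 4.900e-15 m
2. Minimum momentum uncertainty: Δp = ℏ/(2Δx) = 1.076e-20 kg·m/s
3. Minimum kinetic energy:
   KE = (Δp)²/(2m) = (1.076e-20)²/(2 × 6.645e-27 kg)
   KE = 8.714e-15 J = 54.386 keV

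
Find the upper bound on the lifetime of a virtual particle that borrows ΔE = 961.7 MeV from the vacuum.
3.422 × 10^-25 s

Using the energy-time uncertainty principle:
ΔEΔt ≥ ℏ/2

For a virtual particle borrowing energy ΔE, the maximum lifetime is:
Δt_max = ℏ/(2ΔE)

Converting energy:
ΔE = 961.7 MeV = 1.541e-10 J

Δt_max = (1.055e-34 J·s) / (2 × 1.541e-10 J)
Δt_max = 3.422e-25 s = 3.422 × 10^-25 s

Virtual particles with higher borrowed energy exist for shorter times.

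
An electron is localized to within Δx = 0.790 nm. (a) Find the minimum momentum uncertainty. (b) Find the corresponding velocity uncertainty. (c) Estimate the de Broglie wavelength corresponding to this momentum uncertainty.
(a) Δp_min = 6.675 × 10^-26 kg·m/s
(b) Δv_min = 73.271 km/s
(c) λ_dB = 9.927 nm

Step-by-step:

(a) From the uncertainty principle:
Δp_min = ℏ/(2Δx) = (1.055e-34 J·s)/(2 × 7.900e-10 m) = 6.675e-26 kg·m/s

(b) The velocity uncertainty:
Δv = Δp/m = (6.675e-26 kg·m/s)/(9.109e-31 kg) = 7.327e+04 m/s = 73.271 km/s

(c) The de Broglie wavelength for this momentum:
λ = h/p = (6.626e-34 J·s)/(6.675e-26 kg·m/s) = 9.927e-09 m = 9.927 nm

Note: The de Broglie wavelength is comparable to the localization size, as expected from wave-particle duality.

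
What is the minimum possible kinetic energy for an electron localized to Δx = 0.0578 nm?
2.851 eV

Localizing a particle requires giving it sufficient momentum uncertainty:

1. From uncertainty principle: Δp ≥ ℏ/(2Δx)
   Δp_min = (1.055e-34 J·s) / (2 × 5.780e-11 m)
   Δp_min = 9.123e-25 kg·m/s

2. This momentum uncertainty corresponds to kinetic energy:
   KE ≈ (Δp)²/(2m) = (9.123e-25)²/(2 × 9.109e-31 kg)
   KE = 4.568e-19 J = 2.851 eV

Tighter localization requires more energy.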